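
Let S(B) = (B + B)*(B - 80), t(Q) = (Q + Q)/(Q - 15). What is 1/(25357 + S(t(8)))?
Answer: 49/1260925 ≈ 3.8860e-5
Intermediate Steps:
t(Q) = 2*Q/(-15 + Q) (t(Q) = (2*Q)/(-15 + Q) = 2*Q/(-15 + Q))
S(B) = 2*B*(-80 + B) (S(B) = (2*B)*(-80 + B) = 2*B*(-80 + B))
1/(25357 + S(t(8))) = 1/(25357 + 2*(2*8/(-15 + 8))*(-80 + 2*8/(-15 + 8))) = 1/(25357 + 2*(2*8/(-7))*(-80 + 2*8/(-7))) = 1/(25357 + 2*(2*8*(-⅐))*(-80 + 2*8*(-⅐))) = 1/(25357 + 2*(-16/7)*(-80 - 16/7)) = 1/(25357 + 2*(-16/7)*(-576/7)) = 1/(25357 + 18432/49) = 1/(1260925/49) = 49/1260925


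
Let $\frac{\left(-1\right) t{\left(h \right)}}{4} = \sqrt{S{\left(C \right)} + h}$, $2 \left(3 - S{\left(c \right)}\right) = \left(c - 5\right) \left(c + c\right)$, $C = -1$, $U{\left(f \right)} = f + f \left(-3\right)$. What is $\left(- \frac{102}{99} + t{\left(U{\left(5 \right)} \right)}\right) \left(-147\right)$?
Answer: $\frac{1666}{11} + 588 i \sqrt{13} \approx 151.45 + 2120.1 i$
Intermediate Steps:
$U{\left(f \right)} = - 2 f$ ($U{\left(f \right)} = f - 3 f = - 2 f$)
$S{\left(c \right)} = 3 - c \left(-5 + c\right)$ ($S{\left(c \right)} = 3 - \frac{\left(c - 5\right) \left(c + c\right)}{2} = 3 - \frac{\left(c - 5\right) 2 c}{2} = 3 - \frac{\left(-5 + c\right) 2 c}{2} = 3 - \frac{2 c \left(-5 + c\right)}{2} = 3 - c \left(-5 + c\right)$)
$t{\left(h \right)} = - 4 \sqrt{-3 + h}$ ($t{\left(h \right)} = - 4 \sqrt{\left(3 - \left(-1\right)^{2} + 5 \left(-1\right)\right) + h} = - 4 \sqrt{\left(3 - 1 - 5\right) + h} = - 4 \sqrt{-3 + h}$)
$\left(- \frac{102}{99} + t{\left(U{\left(5 \right)} \right)}\right) \left(-147\right) = \left(- \frac{102}{99} - 4 \sqrt{-3 - 10}\right) \left(-147\right) = \left(\left(-102\right) \frac{1}{99} - 4 \sqrt{-3 - 10}\right) \left(-147\right) = \left(- \frac{34}{33} - 4 \sqrt{-13}\right) \left(-147\right) = \left(- \frac{34}{33} - 4 i \sqrt{13}\right) \left(-147\right) = \frac{1666}{11} + 588 i \sqrt{13}$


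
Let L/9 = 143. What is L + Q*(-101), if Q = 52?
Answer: -3965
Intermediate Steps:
L = 1287 (L = 9*143 = 1287)
L + Q*(-101) = 1287 + 52*(-101) = 1287 - 5252 = -3965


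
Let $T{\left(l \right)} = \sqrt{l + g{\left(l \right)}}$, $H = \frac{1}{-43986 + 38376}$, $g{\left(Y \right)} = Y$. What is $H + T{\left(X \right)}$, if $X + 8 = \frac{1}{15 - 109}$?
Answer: $- \frac{1}{5610} + \frac{i \sqrt{35391}}{47} \approx -0.00017825 + 4.0027 i$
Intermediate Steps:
$X = - \frac{753}{94}$ ($X = -8 + \frac{1}{15 - 109} = -8 + \frac{1}{-94} = -8 - \frac{1}{94} = - \frac{753}{94} \approx -8.0106$)
$H = - \frac{1}{5610}$ ($H = \frac{1}{-5610} = - \frac{1}{5610} \approx -0.00017825$)
$T{\left(l \right)} = \sqrt{2} \sqrt{l}$ ($T{\left(l \right)} = \sqrt{l + l} = \sqrt{2 l} = \sqrt{2} \sqrt{l}$)
$H + T{\left(X \right)} = - \frac{1}{5610} + \sqrt{2} \sqrt{- \frac{753}{94}} = - \frac{1}{5610} + \sqrt{2} \frac{i \sqrt{70782}}{94} = - \frac{1}{5610} + \frac{i \sqrt{35391}}{47}$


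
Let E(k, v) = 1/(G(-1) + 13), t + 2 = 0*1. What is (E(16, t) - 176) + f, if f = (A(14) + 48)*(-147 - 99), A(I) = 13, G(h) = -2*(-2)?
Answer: -258093/17 ≈ -15182.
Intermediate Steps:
G(h) = 4
t = -2 (t = -2 + 0*1 = -2 + 0 = -2)
f = -15006 (f = (13 + 48)*(-147 - 99) = 61*(-246) = -15006)
E(k, v) = 1/17 (E(k, v) = 1/(4 + 13) = 1/17)
(E(16, t) - 176) + f = (1/17 - 176) - 15006 = -2991/17 - 15006 = -258093/17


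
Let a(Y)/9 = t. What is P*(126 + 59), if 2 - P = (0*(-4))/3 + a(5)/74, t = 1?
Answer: 695/2 ≈ 347.50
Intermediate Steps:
a(Y) = 9 (a(Y) = 9*1 = 9)
P = 139/74 (P = 2 - ((0*(-4))/3 + 9/74) = 2 - (0*(1/3) + 9*(1/74)) = 2 - (0 + 9/74) = 2 - 1*9/74 = 2 - 9/74 = 139/74 ≈ 1.8784)
P*(126 + 59) = 139*(126 + 59)/74 = (139/74)*185 = 695/2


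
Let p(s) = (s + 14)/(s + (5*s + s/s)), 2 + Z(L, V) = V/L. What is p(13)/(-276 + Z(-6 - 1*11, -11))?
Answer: -459/372485 ≈ -0.0012323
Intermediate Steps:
Z(L, V) = -2 + V/L
p(s) = (14 + s)/(1 + 6*s) (p(s) = (14 + s)/(s + (5*s + 1)) = (14 + s)/(s + (1 + 5*s)) = (14 + s)/(1 + 6*s))
p(13)/(-276 + Z(-6 - 1*11, -11)) = ((14 + 13)/(1 + 6*13))/(-276 + (-2 - 11/(-6 - 1*11))) = (27/(1 + 78))/(-276 + (-2 - 11/(-6 - 11))) = (27/79)/(-276 + (-2 - 11/(-17))) = ((1/79)*27)/(-276 + (-2 - 11*(-1/17))) = 27/(79*(-276 + (-2 + 11/17))) = 27/(79*(-276 - 23/17)) = 27/(79*(-4715/17)) = (27/79)*(-17/4715) = -459/372485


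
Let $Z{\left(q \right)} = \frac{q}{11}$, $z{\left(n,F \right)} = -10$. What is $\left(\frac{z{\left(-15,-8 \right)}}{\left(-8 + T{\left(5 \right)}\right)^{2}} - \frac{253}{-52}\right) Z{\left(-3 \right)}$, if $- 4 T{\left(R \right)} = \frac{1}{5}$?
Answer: $- \frac{19050039}{14826812} \approx -1.2848$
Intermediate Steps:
$T{\left(R \right)} = - \frac{1}{20}$ ($T{\left(R \right)} = - \frac{1}{4 \cdot 5} = \left(- \frac{1}{4}\right) \frac{1}{5} = - \frac{1}{20}$)
$Z{\left(q \right)} = \frac{q}{11}$ ($Z{\left(q \right)} = q \frac{1}{11} = \frac{q}{11}$)
$\left(\frac{z{\left(-15,-8 \right)}}{\left(-8 + T{\left(5 \right)}\right)^{2}} - \frac{253}{-52}\right) Z{\left(-3 \right)} = \left(- \frac{10}{\left(-8 - \frac{1}{20}\right)^{2}} - \frac{253}{-52}\right) \frac{1}{11} \left(-3\right) = \left(- \frac{10}{\left(- \frac{161}{20}\right)^{2}} - - \frac{253}{52}\right) \left(- \frac{3}{11}\right) = \left(- \frac{10}{\frac{25921}{400}} + \frac{253}{52}\right) \left(- \frac{3}{11}\right) = \left(\left(-10\right) \frac{400}{25921} + \frac{253}{52}\right) \left(- \frac{3}{11}\right) = \left(- \frac{4000}{25921} + \frac{253}{52}\right) \left(- \frac{3}{11}\right) = \frac{6350013}{1347892} \left(- \frac{3}{11}\right) = - \frac{19050039}{14826812}$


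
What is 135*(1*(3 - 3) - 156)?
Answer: -21060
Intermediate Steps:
135*(1*(3 - 3) - 156) = 135*(1*0 - 156) = 135*(0 - 156) = 135*(-156) = -21060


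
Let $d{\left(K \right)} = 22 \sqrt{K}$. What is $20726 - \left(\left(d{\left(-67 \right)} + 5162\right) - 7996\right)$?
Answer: $23560 - 22 i \sqrt{67} \approx 23560.0 - 180.08 i$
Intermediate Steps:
$20726 - \left(\left(d{\left(-67 \right)} + 5162\right) - 7996\right) = 20726 - \left(\left(22 \sqrt{-67} + 5162\right) - 7996\right) = 20726 - \left(\left(22 i \sqrt{67} + 5162\right) - 7996\right) = 20726 - \left(\left(5162 + 22 i \sqrt{67}\right) - 7996\right) = 20726 - \left(-2834 + 22 i \sqrt{67}\right) = 20726 + \left(2834 - 22 i \sqrt{67}\right) = 23560 - 22 i \sqrt{67}$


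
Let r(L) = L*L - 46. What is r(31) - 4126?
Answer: -3211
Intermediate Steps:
r(L) = -46 + L² (r(L) = L² - 46 = -46 + L²)
r(31) - 4126 = (-46 + 31²) - 4126 = (-46 + 961) - 4126 = 915 - 4126 = -3211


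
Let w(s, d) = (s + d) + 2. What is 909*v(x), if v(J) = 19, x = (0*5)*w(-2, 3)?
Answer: 17271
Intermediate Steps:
w(s, d) = 2 + d + s (w(s, d) = (d + s) + 2 = 2 + d + s)
x = 0 (x = (0*5)*(2 + 3 - 2) = 0*3 = 0)
909*v(x) = 909*19 = 17271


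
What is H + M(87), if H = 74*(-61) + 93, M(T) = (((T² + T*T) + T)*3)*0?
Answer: -4421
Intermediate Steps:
M(T) = 0 (M(T) = (((T² + T²) + T)*3)*0 = ((2*T² + T)*3)*0 = ((T + 2*T²)*3)*0 = (3*T + 6*T²)*0 = 0)
H = -4421 (H = -4514 + 93 = -4421)
H + M(87) = -4421 + 0 = -4421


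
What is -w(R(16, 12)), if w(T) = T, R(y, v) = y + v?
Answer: -28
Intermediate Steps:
R(y, v) = v + y
-w(R(16, 12)) = -(12 + 16) = -1*28 = -28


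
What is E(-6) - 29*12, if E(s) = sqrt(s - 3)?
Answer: -348 + 3*I ≈ -348.0 + 3.0*I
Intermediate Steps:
E(s) = sqrt(-3 + s)
E(-6) - 29*12 = sqrt(-3 - 6) - 29*12 = sqrt(-9) - 348 = 3*I - 348 = -348 + 3*I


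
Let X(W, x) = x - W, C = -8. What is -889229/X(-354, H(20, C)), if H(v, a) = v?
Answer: -80839/34 ≈ -2377.6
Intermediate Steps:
-889229/X(-354, H(20, C)) = -889229/(20 - 1*(-354)) = -889229/(20 + 354) = -889229/374 = -889229*1/374 = -80839/34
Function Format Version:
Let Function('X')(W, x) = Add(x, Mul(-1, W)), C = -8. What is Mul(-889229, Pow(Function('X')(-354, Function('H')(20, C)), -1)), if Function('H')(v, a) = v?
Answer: Rational(-80839, 34) ≈ -2377.6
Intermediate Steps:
Mul(-889229, Pow(Function('X')(-354, Function('H')(20, C)), -1)) = Mul(-889229, Pow(Add(20, Mul(-1, -354)), -1)) = Mul(-889229, Pow(Add(20, 354), -1)) = Mul(-889229, Pow(374, -1)) = Mul(-889229, Rational(1, 374)) = Rational(-80839, 34)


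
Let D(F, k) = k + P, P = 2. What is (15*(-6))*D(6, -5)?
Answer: 270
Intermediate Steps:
D(F, k) = 2 + k (D(F, k) = k + 2 = 2 + k)
(15*(-6))*D(6, -5) = (15*(-6))*(2 - 5) = -90*(-3) = 270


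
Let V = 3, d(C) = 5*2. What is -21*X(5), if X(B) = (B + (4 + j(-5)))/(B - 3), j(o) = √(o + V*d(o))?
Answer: -147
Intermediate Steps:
d(C) = 10
j(o) = √(30 + o) (j(o) = √(o + 3*10) = √(o + 30) = √(30 + o))
X(B) = (9 + B)/(-3 + B) (X(B) = (B + (4 + √(30 - 5)))/(B - 3) = (B + (4 + √25))/(-3 + B) = (B + (4 + 5))/(-3 + B) = (B + 9)/(-3 + B) = (9 + B)/(-3 + B))
-21*X(5) = -21*(9 + 5)/(-3 + 5) = -21*14/2 = -21*7 = -147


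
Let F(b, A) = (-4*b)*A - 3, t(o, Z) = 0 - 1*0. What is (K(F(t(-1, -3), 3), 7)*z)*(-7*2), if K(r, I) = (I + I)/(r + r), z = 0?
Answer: 0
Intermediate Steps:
t(o, Z) = 0 (t(o, Z) = 0 + 0 = 0)
F(b, A) = -3 - 4*A*b (F(b, A) = -4*A*b - 3 = -3 - 4*A*b)
K(r, I) = I/r (K(r, I) = (2*I)/((2*r)) = (2*I)*(1/(2*r)) = I/r)
(K(F(t(-1, -3), 3), 7)*z)*(-7*2) = ((7/(-3 - 4*3*0))*0)*(-7*2) = ((7/(-3 + 0))*0)*(-14) = ((7/(-3))*0)*(-14) = ((7*(-1/3))*0)*(-14) = -7/3*0*(-14) = 0*(-14) = 0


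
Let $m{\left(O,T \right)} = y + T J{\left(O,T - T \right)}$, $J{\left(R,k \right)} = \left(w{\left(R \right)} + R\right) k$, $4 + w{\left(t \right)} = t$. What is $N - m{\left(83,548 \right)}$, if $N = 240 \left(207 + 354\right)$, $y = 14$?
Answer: $134626$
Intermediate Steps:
$w{\left(t \right)} = -4 + t$
$N = 134640$ ($N = 240 \cdot 561 = 134640$)
$J{\left(R,k \right)} = k \left(-4 + 2 R\right)$ ($J{\left(R,k \right)} = \left(\left(-4 + R\right) + R\right) k = \left(-4 + 2 R\right) k = k \left(-4 + 2 R\right)$)
$m{\left(O,T \right)} = 14$ ($m{\left(O,T \right)} = 14 + T 2 \left(T - T\right) \left(-2 + O\right) = 14 + T 2 \cdot 0 \left(-2 + O\right) = 14 + T 0 = 14 + 0 = 14$)
$N - m{\left(83,548 \right)} = 134640 - 14 = 134626$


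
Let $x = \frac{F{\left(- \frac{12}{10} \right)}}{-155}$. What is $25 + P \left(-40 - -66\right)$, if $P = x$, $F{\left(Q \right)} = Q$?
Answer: $\frac{19531}{775} \approx 25.201$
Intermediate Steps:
$x = \frac{6}{775}$ ($x = \frac{\left(-12\right) \frac{1}{10}}{-155} = \left(-12\right) \frac{1}{10} \left(- \frac{1}{155}\right) = \left(- \frac{6}{5}\right) \left(- \frac{1}{155}\right) = \frac{6}{775} \approx 0.0077419$)
$P = \frac{6}{775} \approx 0.0077419$
$25 + P \left(-40 - -66\right) = 25 + \frac{6 \left(-40 - -66\right)}{775} = 25 + \frac{6 \left(-40 + 66\right)}{775} = 25 + \frac{6}{775} \cdot 26 = 25 + \frac{156}{775} = \frac{19531}{775}$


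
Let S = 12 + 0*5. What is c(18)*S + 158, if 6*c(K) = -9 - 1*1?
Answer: 138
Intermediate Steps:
S = 12 (S = 12 + 0 = 12)
c(K) = -5/3 (c(K) = (-9 - 1*1)/6 = (-9 - 1)/6 = (⅙)*(-10) = -5/3)
c(18)*S + 158 = -5/3*12 + 158 = -20 + 158 = 138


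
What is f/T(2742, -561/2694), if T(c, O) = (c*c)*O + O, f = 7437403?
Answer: -6678787894/1405971655 ≈ -4.7503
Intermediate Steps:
T(c, O) = O + O*c**2 (T(c, O) = c**2*O + O = O*c**2 + O = O + O*c**2)
f/T(2742, -561/2694) = 7437403/(((-561/2694)*(1 + 2742**2))) = 7437403/(((-561*1/2694)*(1 + 7518564))) = 7437403/((-187/898*7518565)) = 7437403/(-1405971655/898) = 7437403*(-898/1405971655) = -6678787894/1405971655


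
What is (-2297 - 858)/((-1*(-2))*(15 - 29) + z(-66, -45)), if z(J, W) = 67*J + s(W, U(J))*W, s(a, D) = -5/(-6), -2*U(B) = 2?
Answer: 1262/1795 ≈ 0.70306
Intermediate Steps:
U(B) = -1 (U(B) = -½*2 = -1)
s(a, D) = ⅚ (s(a, D) = -5*(-⅙) = ⅚)
z(J, W) = 67*J + 5*W/6
(-2297 - 858)/((-1*(-2))*(15 - 29) + z(-66, -45)) = (-2297 - 858)/((-1*(-2))*(15 - 29) + (67*(-66) + (⅚)*(-45))) = -3155/(2*(-14) + (-4422 - 75/2)) = -3155/(-28 - 8919/2) = -3155/(-8975/2) = -3155*(-2/8975) = 1262/1795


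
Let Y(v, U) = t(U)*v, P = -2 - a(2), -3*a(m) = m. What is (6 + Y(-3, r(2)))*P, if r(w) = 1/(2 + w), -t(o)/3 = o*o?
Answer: -35/4 ≈ -8.7500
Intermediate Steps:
t(o) = -3*o**2 (t(o) = -3*o*o = -3*o**2)
a(m) = -m/3
P = -4/3 (P = -2 - (-1)*2/3 = -2 - 1*(-2/3) = -2 + 2/3 = -4/3 ≈ -1.3333)
Y(v, U) = -3*v*U**2 (Y(v, U) = (-3*U**2)*v = -3*v*U**2)
(6 + Y(-3, r(2)))*P = (6 - 3*(-3)*(1/(2 + 2))**2)*(-4/3) = (6 - 3*(-3)*(1/4)**2)*(-4/3) = (6 - 3*(-3)*1/16)*(-4/3) = (6 + 9/16)*(-4/3) = (105/16)*(-4/3) = -35/4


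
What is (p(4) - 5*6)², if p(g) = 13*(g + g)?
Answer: 5476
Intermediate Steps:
p(g) = 26*g (p(g) = 13*(2*g) = 26*g)
(p(4) - 5*6)² = (26*4 - 5*6)² = (104 - 30)² = 74² = 5476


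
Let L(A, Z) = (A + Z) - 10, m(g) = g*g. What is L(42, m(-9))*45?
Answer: 5085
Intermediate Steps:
m(g) = g²
L(A, Z) = -10 + A + Z
L(42, m(-9))*45 = (-10 + 42 + (-9)²)*45 = (-10 + 42 + 81)*45 = 113*45 = 5085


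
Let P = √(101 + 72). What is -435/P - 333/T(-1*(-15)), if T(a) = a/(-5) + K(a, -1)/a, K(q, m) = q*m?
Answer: 333/4 - 435*√173/173 ≈ 50.178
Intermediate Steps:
K(q, m) = m*q
P = √173 ≈ 13.153
T(a) = -1 - a/5 (T(a) = a/(-5) + (-a)/a = a*(-⅕) - 1 = -a/5 - 1 = -1 - a/5)
-435/P - 333/T(-1*(-15)) = -435*√173/173 - 333/(-1 - (-1)*(-15)/5) = -435*√173/173 - 333/(-1 - ⅕*15) = -435*√173/173 - 333/(-1 - 3) = -435*√173/173 - 333/(-4) = -435*√173/173 - 333*(-¼) = -435*√173/173 + 333/4 = 333/4 - 435*√173/173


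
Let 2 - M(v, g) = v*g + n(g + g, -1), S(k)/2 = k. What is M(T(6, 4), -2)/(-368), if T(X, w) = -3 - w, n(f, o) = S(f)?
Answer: 1/92 ≈ 0.010870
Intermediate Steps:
S(k) = 2*k
n(f, o) = 2*f
M(v, g) = 2 - 4*g - g*v (M(v, g) = 2 - (v*g + 2*(g + g)) = 2 - (g*v + 2*(2*g)) = 2 - (g*v + 4*g) = 2 - (4*g + g*v) = 2 + (-4*g - g*v) = 2 - 4*g - g*v)
M(T(6, 4), -2)/(-368) = (2 - 4*(-2) - 1*(-2)*(-3 - 1*4))/(-368) = (2 + 8 - 1*(-2)*(-3 - 4))*(-1/368) = (2 + 8 - 1*(-2)*(-7))*(-1/368) = (2 + 8 - 14)*(-1/368) = -4*(-1/368) = 1/92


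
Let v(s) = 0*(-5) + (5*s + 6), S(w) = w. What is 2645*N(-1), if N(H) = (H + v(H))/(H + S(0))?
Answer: 0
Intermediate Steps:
v(s) = 6 + 5*s (v(s) = 0 + (6 + 5*s) = 6 + 5*s)
N(H) = (6 + 6*H)/H (N(H) = (H + (6 + 5*H))/(H + 0) = (6 + 6*H)/H)
2645*N(-1) = 2645*(6 + 6/(-1)) = 2645*(6 + 6*(-1)) = 2645*(6 - 6) = 2645*0 = 0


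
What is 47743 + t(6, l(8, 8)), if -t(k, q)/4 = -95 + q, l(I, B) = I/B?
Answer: 48119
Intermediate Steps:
t(k, q) = 380 - 4*q (t(k, q) = -4*(-95 + q) = 380 - 4*q)
47743 + t(6, l(8, 8)) = 47743 + (380 - 32/8) = 47743 + (380 - 4*1) = 47743 + (380 - 4) = 47743 + 376 = 48119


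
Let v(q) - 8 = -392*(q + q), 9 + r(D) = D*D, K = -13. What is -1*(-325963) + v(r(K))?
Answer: 200531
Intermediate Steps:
r(D) = -9 + D**2 (r(D) = -9 + D*D = -9 + D**2)
v(q) = 8 - 784*q (v(q) = 8 - 392*(q + q) = 8 - 784*q)
-1*(-325963) + v(r(K)) = -1*(-325963) + (8 - 784*(-9 + (-13)**2)) = 325963 + (8 - 784*(-9 + 169)) = 325963 + (8 - 784*160) = 325963 + (8 - 125440) = 325963 - 125432 = 200531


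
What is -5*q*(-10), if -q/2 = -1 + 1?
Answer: 0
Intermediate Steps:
q = 0 (q = -2*(-1 + 1) = -2*0 = 0)
-5*q*(-10) = -5*0*(-10) = 0*(-10) = 0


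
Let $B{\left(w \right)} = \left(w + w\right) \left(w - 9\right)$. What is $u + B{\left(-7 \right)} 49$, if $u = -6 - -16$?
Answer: $10986$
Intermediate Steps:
$u = 10$ ($u = -6 + 16 = 10$)
$B{\left(w \right)} = 2 w \left(-9 + w\right)$
$u + B{\left(-7 \right)} 49 = 10 + 2 \left(-7\right) \left(-9 - 7\right) 49 = 10 + 2 \left(-7\right) \left(-16\right) 49 = 10 + 224 \cdot 49 = 10 + 10976 = 10986$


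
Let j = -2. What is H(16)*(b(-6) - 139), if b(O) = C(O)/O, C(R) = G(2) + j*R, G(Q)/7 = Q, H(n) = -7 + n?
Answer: -1290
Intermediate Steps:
G(Q) = 7*Q
C(R) = 14 - 2*R (C(R) = 7*2 - 2*R = 14 - 2*R)
b(O) = (14 - 2*O)/O
H(16)*(b(-6) - 139) = (-7 + 16)*((-2 + 14/(-6)) - 139) = 9*((-2 + 14*(-⅙)) - 139) = 9*((-2 - 7/3) - 139) = 9*(-13/3 - 139) = 9*(-430/3) = -1290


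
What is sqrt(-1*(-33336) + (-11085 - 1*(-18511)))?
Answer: sqrt(40762) ≈ 201.90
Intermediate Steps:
sqrt(-1*(-33336) + (-11085 - 1*(-18511))) = sqrt(33336 + (-11085 + 18511)) = sqrt(33336 + 7426) = sqrt(40762)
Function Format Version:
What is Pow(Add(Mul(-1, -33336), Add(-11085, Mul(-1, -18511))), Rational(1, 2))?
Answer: Pow(40762, Rational(1, 2)) ≈ 201.90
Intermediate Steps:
Pow(Add(Mul(-1, -33336), Add(-11085, Mul(-1, -18511))), Rational(1, 2)) = Pow(Add(33336, Add(-11085, 18511)), Rational(1, 2)) = Pow(Add(33336, 7426), Rational(1, 2)) = Pow(40762, Rational(1, 2))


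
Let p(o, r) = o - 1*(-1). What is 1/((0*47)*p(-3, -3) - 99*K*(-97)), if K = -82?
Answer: -1/787446 ≈ -1.2699e-6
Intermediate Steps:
p(o, r) = 1 + o (p(o, r) = o + 1 = 1 + o)
1/((0*47)*p(-3, -3) - 99*K*(-97)) = 1/((0*47)*(1 - 3) - 99*(-82)*(-97)) = 1/(0*(-2) + 8118*(-97)) = 1/(0 - 787446) = 1/(-787446) = -1/787446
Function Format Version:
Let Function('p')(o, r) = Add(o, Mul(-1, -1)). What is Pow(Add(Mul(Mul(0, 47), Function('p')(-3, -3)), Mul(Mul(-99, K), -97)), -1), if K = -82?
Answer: Rational(-1, 787446) ≈ -1.2699e-6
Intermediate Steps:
Function('p')(o, r) = Add(1, o) (Function('p')(o, r) = Add(o, 1) = Add(1, o))
Pow(Add(Mul(Mul(0, 47), Function('p')(-3, -3)), Mul(Mul(-99, K), -97)), -1) = Pow(Add(Mul(Mul(0, 47), Add(1, -3)), Mul(Mul(-99, -82), -97)), -1) = Pow(Add(Mul(0, -2), Mul(8118, -97)), -1) = Pow(Add(0, -787446), -1) = Pow(-787446, -1) = Rational(-1, 787446)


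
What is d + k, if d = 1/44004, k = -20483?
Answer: -901333931/44004 ≈ -20483.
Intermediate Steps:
d = 1/44004 ≈ 2.2725e-5
d + k = 1/44004 - 20483 = -901333931/44004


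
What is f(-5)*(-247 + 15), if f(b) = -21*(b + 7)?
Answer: 9744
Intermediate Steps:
f(b) = -147 - 21*b (f(b) = -21*(7 + b) = -147 - 21*b)
f(-5)*(-247 + 15) = (-147 - 21*(-5))*(-247 + 15) = (-147 + 105)*(-232) = -42*(-232) = 9744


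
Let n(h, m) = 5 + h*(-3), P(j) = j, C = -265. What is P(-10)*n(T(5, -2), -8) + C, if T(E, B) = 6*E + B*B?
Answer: 705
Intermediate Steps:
T(E, B) = B² + 6*E (T(E, B) = 6*E + B² = B² + 6*E)
n(h, m) = 5 - 3*h
P(-10)*n(T(5, -2), -8) + C = -10*(5 - 3*((-2)² + 6*5)) - 265 = -10*(5 - 3*(4 + 30)) - 265 = -10*(5 - 3*34) - 265 = -10*(5 - 102) - 265 = -10*(-97) - 265 = 970 - 265 = 705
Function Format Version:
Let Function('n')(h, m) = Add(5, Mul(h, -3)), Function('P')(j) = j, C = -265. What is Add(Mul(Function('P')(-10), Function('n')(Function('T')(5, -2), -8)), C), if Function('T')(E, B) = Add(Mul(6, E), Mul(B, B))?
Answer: 705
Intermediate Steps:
Function('T')(E, B) = Add(Pow(B, 2), Mul(6, E)) (Function('T')(E, B) = Add(Mul(6, E), Pow(B, 2)) = Add(Pow(B, 2), Mul(6, E)))
Function('n')(h, m) = Add(5, Mul(-3, h))
Add(Mul(Function('P')(-10), Function('n')(Function('T')(5, -2), -8)), C) = Add(Mul(-10, Add(5, Mul(-3, Add(Pow(-2, 2), Mul(6, 5))))), -265) = Add(Mul(-10, Add(5, Mul(-3, Add(4, 30)))), -265) = Add(Mul(-10, Add(5, Mul(-3, 34))), -265) = Add(Mul(-10, Add(5, -102)), -265) = Add(Mul(-10, -97), -265) = Add(970, -265) = 705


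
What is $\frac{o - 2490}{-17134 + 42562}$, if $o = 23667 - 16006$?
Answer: $\frac{5171}{25428} \approx 0.20336$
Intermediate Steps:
$o = 7661$ ($o = 23667 - 16006 = 7661$)
$\frac{o - 2490}{-17134 + 42562} = \frac{7661 - 2490}{-17134 + 42562} = \frac{5171}{25428}$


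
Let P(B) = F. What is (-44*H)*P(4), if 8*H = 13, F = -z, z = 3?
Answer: 429/2 ≈ 214.50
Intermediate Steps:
F = -3 (F = -1*3 = -3)
P(B) = -3
H = 13/8 (H = (1/8)*13 = 13/8 ≈ 1.6250)
(-44*H)*P(4) = -44*13/8*(-3) = -143/2*(-3) = 429/2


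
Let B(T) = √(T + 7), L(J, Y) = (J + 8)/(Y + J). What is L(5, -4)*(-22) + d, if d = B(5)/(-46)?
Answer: -286 - √3/23 ≈ -286.08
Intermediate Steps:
L(J, Y) = (8 + J)/(J + Y)
B(T) = √(7 + T)
d = -√3/23 (d = √(7 + 5)/(-46) = √12*(-1/46) = (2*√3)*(-1/46) = -√3/23 ≈ -0.075307)
L(5, -4)*(-22) + d = ((8 + 5)/(5 - 4))*(-22) - √3/23 = (13/1)*(-22) - √3/23 = (1*13)*(-22) - √3/23 = 13*(-22) - √3/23 = -286 - √3/23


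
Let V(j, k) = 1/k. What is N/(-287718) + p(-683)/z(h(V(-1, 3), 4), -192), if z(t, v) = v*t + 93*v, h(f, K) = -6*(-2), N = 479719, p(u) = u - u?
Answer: -479719/287718 ≈ -1.6673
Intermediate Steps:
p(u) = 0
h(f, K) = 12
z(t, v) = 93*v + t*v (z(t, v) = t*v + 93*v = 93*v + t*v)
N/(-287718) + p(-683)/z(h(V(-1, 3), 4), -192) = 479719/(-287718) + 0/((-192*(93 + 12))) = 479719*(-1/287718) + 0/((-192*105)) = -479719/287718 + 0/(-20160) = -479719/287718 + 0*(-1/20160) = -479719/287718 + 0 = -479719/287718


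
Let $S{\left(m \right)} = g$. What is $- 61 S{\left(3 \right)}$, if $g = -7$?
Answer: $427$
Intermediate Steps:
$S{\left(m \right)} = -7$
$- 61 S{\left(3 \right)} = \left(-61\right) \left(-7\right) = 427$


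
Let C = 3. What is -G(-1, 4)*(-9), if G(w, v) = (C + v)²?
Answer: 441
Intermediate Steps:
G(w, v) = (3 + v)²
-G(-1, 4)*(-9) = -(3 + 4)²*(-9) = -1*7²*(-9) = -1*49*(-9) = -49*(-9) = 441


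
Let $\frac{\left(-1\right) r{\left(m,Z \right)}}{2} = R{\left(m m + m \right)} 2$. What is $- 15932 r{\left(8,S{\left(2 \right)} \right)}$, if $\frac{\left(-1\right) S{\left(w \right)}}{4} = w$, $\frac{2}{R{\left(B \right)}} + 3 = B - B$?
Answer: $- \frac{127456}{3} \approx -42485.0$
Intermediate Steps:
$R{\left(B \right)} = - \frac{2}{3}$ ($R{\left(B \right)} = \frac{2}{-3 + \left(B - B\right)} = \frac{2}{-3 + 0} = \frac{2}{-3} = 2 \left(- \frac{1}{3}\right) = - \frac{2}{3}$)
$S{\left(w \right)} = - 4 w$
$r{\left(m,Z \right)} = \frac{8}{3}$ ($r{\left(m,Z \right)} = - 2 \left(\left(- \frac{2}{3}\right) 2\right) = \left(-2\right) \left(- \frac{4}{3}\right) = \frac{8}{3}$)
$- 15932 r{\left(8,S{\left(2 \right)} \right)} = \left(-15932\right) \frac{8}{3} = - \frac{127456}{3}$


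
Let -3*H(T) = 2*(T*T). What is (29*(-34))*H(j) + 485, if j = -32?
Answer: 2020783/3 ≈ 6.7359e+5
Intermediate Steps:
H(T) = -2*T²/3 (H(T) = -2*T*T/3 = -2*T²/3)
(29*(-34))*H(j) + 485 = (29*(-34))*(-⅔*(-32)²) + 485 = -(-1972)*1024/3 + 485 = -986*(-2048/3) + 485 = 2019328/3 + 485 = 2020783/3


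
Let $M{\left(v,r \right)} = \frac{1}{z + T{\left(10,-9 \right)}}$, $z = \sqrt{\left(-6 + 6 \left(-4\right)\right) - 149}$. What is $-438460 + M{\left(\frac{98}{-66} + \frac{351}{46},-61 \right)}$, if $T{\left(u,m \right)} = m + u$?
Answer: $\frac{- 438460 \sqrt{179} + 438459 i}{\sqrt{179} - i} \approx -4.3846 \cdot 10^{5} - 0.074341 i$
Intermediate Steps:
$z = i \sqrt{179}$ ($z = \sqrt{\left(-6 - 24\right) - 149} = \sqrt{-30 - 149} = \sqrt{-179} = i \sqrt{179} \approx 13.379 i$)
$M{\left(v,r \right)} = \frac{1}{1 + i \sqrt{179}}$ ($M{\left(v,r \right)} = \frac{1}{i \sqrt{179} + \left(-9 + 10\right)} = \frac{1}{i \sqrt{179} + 1} = \frac{1}{1 + i \sqrt{179}}$)
$-438460 + M{\left(\frac{98}{-66} + \frac{351}{46},-61 \right)} = -438460 + \left(\frac{1}{180} - \frac{i \sqrt{179}}{180}\right) = - \frac{78922799}{180} - \frac{i \sqrt{179}}{180}$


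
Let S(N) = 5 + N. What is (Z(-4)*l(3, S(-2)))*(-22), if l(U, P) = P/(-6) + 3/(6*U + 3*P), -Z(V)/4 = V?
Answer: 1232/9 ≈ 136.89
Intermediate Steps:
Z(V) = -4*V
l(U, P) = 3/(3*P + 6*U) - P/6 (l(U, P) = P*(-⅙) + 3/(3*P + 6*U) = -P/6 + 3/(3*P + 6*U) = 3/(3*P + 6*U) - P/6)
(Z(-4)*l(3, S(-2)))*(-22) = ((-4*(-4))*((6 - (5 - 2)² - 2*(5 - 2)*3)/(6*((5 - 2) + 2*3))))*(-22) = (16*((6 - 1*3² - 2*3*3)/(6*(3 + 6))))*(-22) = (16*((⅙)*(6 - 1*9 - 18)/9))*(-22) = (16*((⅙)*(⅑)*(6 - 9 - 18)))*(-22) = (16*((⅙)*(⅑)*(-21)))*(-22) = (16*(-7/18))*(-22) = -56/9*(-22) = 1232/9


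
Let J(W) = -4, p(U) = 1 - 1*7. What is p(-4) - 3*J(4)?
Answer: 6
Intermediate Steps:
p(U) = -6 (p(U) = 1 - 7 = -6)
p(-4) - 3*J(4) = -6 - 3*(-4) = -6 + 12 = 6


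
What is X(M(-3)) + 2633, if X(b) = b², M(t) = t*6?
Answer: 2957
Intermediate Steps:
M(t) = 6*t
X(M(-3)) + 2633 = (6*(-3))² + 2633 = (-18)² + 2633 = 324 + 2633 = 2957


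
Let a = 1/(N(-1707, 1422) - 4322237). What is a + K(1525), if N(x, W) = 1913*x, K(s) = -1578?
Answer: -11973434785/7587728 ≈ -1578.0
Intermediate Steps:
a = -1/7587728 (a = 1/(1913*(-1707) - 4322237) = 1/(-3265491 - 4322237) = 1/(-7587728) = -1/7587728 ≈ -1.3179e-7)
a + K(1525) = -1/7587728 - 1578 = -11973434785/7587728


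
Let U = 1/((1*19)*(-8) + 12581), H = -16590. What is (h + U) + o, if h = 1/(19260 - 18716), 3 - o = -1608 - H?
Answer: -101278638131/6761376 ≈ -14979.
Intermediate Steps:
o = -14979 (o = 3 - (-1608 - 1*(-16590)) = 3 - (-1608 + 16590) = 3 - 1*14982 = 3 - 14982 = -14979)
h = 1/544 ≈ 0.0018382
U = 1/12429 (U = 1/(19*(-8) + 12581) = 1/(-152 + 12581) = 1/12429 ≈ 8.0457e-5)
(h + U) + o = (1/544 + 1/12429) - 14979 = 12973/6761376 - 14979 = -101278638131/6761376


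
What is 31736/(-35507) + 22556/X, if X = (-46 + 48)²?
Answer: 200192237/35507 ≈ 5638.1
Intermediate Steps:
X = 4 (X = 2² = 4)
31736/(-35507) + 22556/X = 31736/(-35507) + 22556/4 = 31736*(-1/35507) + 22556*(¼) = -31736/35507 + 5639 = 200192237/35507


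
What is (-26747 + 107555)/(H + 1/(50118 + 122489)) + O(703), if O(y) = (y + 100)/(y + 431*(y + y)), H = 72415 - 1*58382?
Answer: 1058007405546485/183689809385006 ≈ 5.7598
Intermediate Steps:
H = 14033 (H = 72415 - 58382 = 14033)
O(y) = (100 + y)/(863*y) (O(y) = (100 + y)/(y + 431*(2*y)) = (100 + y)/(y + 862*y) = (100 + y)/((863*y)) = (100 + y)*(1/(863*y)) = (100 + y)/(863*y))
(-26747 + 107555)/(H + 1/(50118 + 122489)) + O(703) = (-26747 + 107555)/(14033 + 1/(50118 + 122489)) + (1/863)*(100 + 703)/703 = 80808/(14033 + 1/172607) + (1/863)*(1/703)*803 = 80808/(14033 + 1/172607) + 803/606689 = 80808/(2422194032/172607) + 803/606689 = 80808*(172607/2422194032) + 803/606689 = 1743503307/302774254 + 803/606689 = 1058007405546485/183689809385006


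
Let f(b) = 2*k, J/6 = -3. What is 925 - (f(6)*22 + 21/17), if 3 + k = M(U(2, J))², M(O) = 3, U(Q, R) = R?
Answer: 11216/17 ≈ 659.76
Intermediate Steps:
J = -18 (J = 6*(-3) = -18)
k = 6 (k = -3 + 3² = -3 + 9 = 6)
f(b) = 12 (f(b) = 2*6 = 12)
925 - (f(6)*22 + 21/17) = 925 - (12*22 + 21/17) = 925 - (264 + 21*(1/17)) = 925 - (264 + 21/17) = 925 - 1*4509/17 = 925 - 4509/17 = 11216/17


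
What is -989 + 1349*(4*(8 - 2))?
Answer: 31387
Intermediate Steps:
-989 + 1349*(4*(8 - 2)) = -989 + 1349*(4*6) = -989 + 1349*24 = -989 + 32376 = 31387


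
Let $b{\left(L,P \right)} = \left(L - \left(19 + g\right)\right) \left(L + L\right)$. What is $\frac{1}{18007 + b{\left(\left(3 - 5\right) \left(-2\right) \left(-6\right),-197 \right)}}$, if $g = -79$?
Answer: $\frac{1}{16279} \approx 6.1429 \cdot 10^{-5}$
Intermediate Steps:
$b{\left(L,P \right)} = 2 L \left(60 + L\right)$ ($b{\left(L,P \right)} = \left(L - -60\right) \left(L + L\right) = \left(L + \left(-19 + 79\right)\right) 2 L = \left(L + 60\right) 2 L = \left(60 + L\right) 2 L = 2 L \left(60 + L\right)$)
$\frac{1}{18007 + b{\left(\left(3 - 5\right) \left(-2\right) \left(-6\right),-197 \right)}} = \frac{1}{18007 + 2 \left(3 - 5\right) \left(-2\right) \left(-6\right) \left(60 + \left(3 - 5\right) \left(-2\right) \left(-6\right)\right)} = \frac{1}{18007 + 2 \left(-2\right) \left(-2\right) \left(-6\right) \left(60 + \left(-2\right) \left(-2\right) \left(-6\right)\right)} = \frac{1}{18007 + 2 \cdot 4 \left(-6\right) \left(60 + 4 \left(-6\right)\right)} = \frac{1}{18007 + 2 \left(-24\right) \left(60 - 24\right)} = \frac{1}{18007 + 2 \left(-24\right) 36} = \frac{1}{18007 - 1728} = \frac{1}{16279}$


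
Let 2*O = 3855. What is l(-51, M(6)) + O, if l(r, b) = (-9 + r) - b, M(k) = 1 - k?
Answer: 3745/2 ≈ 1872.5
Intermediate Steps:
O = 3855/2 (O = (1/2)*3855 = 3855/2 ≈ 1927.5)
l(r, b) = -9 + r - b
l(-51, M(6)) + O = (-9 - 51 - (1 - 1*6)) + 3855/2 = (-9 - 51 - (1 - 6)) + 3855/2 = (-9 - 51 - 1*(-5)) + 3855/2 = (-9 - 51 + 5) + 3855/2 = -55 + 3855/2 = 3745/2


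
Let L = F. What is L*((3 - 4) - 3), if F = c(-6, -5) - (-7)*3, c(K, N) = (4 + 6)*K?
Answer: 156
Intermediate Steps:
c(K, N) = 10*K
F = -39 (F = 10*(-6) - (-7)*3 = -60 - 1*(-21) = -60 + 21 = -39)
L = -39
L*((3 - 4) - 3) = -39*((3 - 4) - 3) = -39*(-1 - 3) = -39*(-4) = 156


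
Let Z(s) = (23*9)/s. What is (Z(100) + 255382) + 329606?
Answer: 58499007/100 ≈ 5.8499e+5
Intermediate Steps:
Z(s) = 207/s
(Z(100) + 255382) + 329606 = (207/100 + 255382) + 329606 = 25538407/100 + 329606 = 58499007/100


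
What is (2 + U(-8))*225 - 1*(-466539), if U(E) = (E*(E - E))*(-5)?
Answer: 466989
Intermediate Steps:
U(E) = 0 (U(E) = (E*0)*(-5) = 0*(-5) = 0)
(2 + U(-8))*225 - 1*(-466539) = (2 + 0)*225 - 1*(-466539) = 2*225 + 466539 = 450 + 466539 = 466989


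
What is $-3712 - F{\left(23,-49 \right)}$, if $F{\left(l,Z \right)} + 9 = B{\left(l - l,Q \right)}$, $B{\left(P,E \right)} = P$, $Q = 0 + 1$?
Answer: $-3703$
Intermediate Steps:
$Q = 1$
$F{\left(l,Z \right)} = -9$ ($F{\left(l,Z \right)} = -9 + \left(l - l\right) = -9 + 0 = -9$)
$-3712 - F{\left(23,-49 \right)} = -3712 - -9 = -3712 + 9 = -3703$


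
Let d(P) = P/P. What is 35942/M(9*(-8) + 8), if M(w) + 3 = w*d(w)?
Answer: -35942/67 ≈ -536.45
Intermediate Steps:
d(P) = 1
M(w) = -3 + w (M(w) = -3 + w*1 = -3 + w)
35942/M(9*(-8) + 8) = 35942/(-3 + (9*(-8) + 8)) = 35942/(-3 + (-72 + 8)) = 35942/(-3 - 64) = 35942/(-67) = 35942*(-1/67) = -35942/67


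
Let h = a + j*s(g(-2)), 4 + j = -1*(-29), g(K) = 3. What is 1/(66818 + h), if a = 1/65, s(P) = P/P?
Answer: 65/4344796 ≈ 1.4960e-5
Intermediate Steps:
j = 25 (j = -4 - 1*(-29) = -4 + 29 = 25)
s(P) = 1
a = 1/65 ≈ 0.015385
h = 1626/65 (h = 1/65 + 25*1 = 1/65 + 25 = 1626/65 ≈ 25.015)
1/(66818 + h) = 1/(66818 + 1626/65) = 1/(4344796/65) = 65/4344796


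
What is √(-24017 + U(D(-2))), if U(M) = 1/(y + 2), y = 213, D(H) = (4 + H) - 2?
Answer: I*√1110185610/215 ≈ 154.97*I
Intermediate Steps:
D(H) = 2 + H
U(M) = 1/215 (U(M) = 1/(213 + 2) = 1/215)
√(-24017 + U(D(-2))) = √(-24017 + 1/215) = √(-5163654/215) = I*√1110185610/215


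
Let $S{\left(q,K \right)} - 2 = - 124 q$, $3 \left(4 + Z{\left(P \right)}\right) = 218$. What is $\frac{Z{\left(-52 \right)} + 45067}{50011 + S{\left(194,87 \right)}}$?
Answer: $\frac{135407}{77871} \approx 1.7389$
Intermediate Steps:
$Z{\left(P \right)} = \frac{206}{3}$ ($Z{\left(P \right)} = -4 + \frac{1}{3} \cdot 218 = -4 + \frac{218}{3} = \frac{206}{3}$)
$S{\left(q,K \right)} = 2 - 124 q$
$\frac{Z{\left(-52 \right)} + 45067}{50011 + S{\left(194,87 \right)}} = \frac{\frac{206}{3} + 45067}{50011 + \left(2 - 24056\right)} = \frac{135407}{3 \left(50011 + \left(2 - 24056\right)\right)} = \frac{135407}{3 \left(50011 - 24054\right)} = \frac{135407}{3 \cdot 25957} = \frac{135407}{3} \cdot \frac{1}{25957} = \frac{135407}{77871}$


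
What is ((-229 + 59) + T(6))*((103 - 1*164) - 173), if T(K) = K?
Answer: 38376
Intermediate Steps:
((-229 + 59) + T(6))*((103 - 1*164) - 173) = ((-229 + 59) + 6)*((103 - 1*164) - 173) = (-170 + 6)*((103 - 164) - 173) = -164*(-61 - 173) = -164*(-234) = 38376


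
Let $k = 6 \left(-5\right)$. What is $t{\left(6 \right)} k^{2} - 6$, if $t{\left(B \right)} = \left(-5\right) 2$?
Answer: $-9006$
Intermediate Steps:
$k = -30$
$t{\left(B \right)} = -10$
$t{\left(6 \right)} k^{2} - 6 = - 10 \left(-30\right)^{2} - 6 = \left(-10\right) 900 - 6 = -9000 - 6 = -9006$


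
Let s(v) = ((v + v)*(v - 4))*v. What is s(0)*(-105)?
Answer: 0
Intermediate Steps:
s(v) = 2*v²*(-4 + v) (s(v) = ((2*v)*(-4 + v))*v = (2*v*(-4 + v))*v = 2*v²*(-4 + v))
s(0)*(-105) = (2*0²*(-4 + 0))*(-105) = (2*0*(-4))*(-105) = 0*(-105) = 0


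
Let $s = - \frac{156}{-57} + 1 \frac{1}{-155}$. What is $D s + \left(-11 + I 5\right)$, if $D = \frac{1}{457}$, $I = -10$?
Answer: $- \frac{82089724}{1345865} \approx -60.994$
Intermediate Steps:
$D = \frac{1}{457} \approx 0.0021882$
$s = \frac{8041}{2945}$ ($s = \left(-156\right) \left(- \frac{1}{57}\right) + 1 \left(- \frac{1}{155}\right) = \frac{52}{19} - \frac{1}{155} = \frac{8041}{2945} \approx 2.7304$)
$D s + \left(-11 + I 5\right) = \frac{1}{457} \cdot \frac{8041}{2945} - 61 = \frac{8041}{1345865} - 61 = - \frac{82089724}{1345865}$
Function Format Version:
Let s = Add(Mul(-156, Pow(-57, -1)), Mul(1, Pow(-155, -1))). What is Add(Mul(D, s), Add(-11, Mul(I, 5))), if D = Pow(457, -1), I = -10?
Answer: Rational(-82089724, 1345865) ≈ -60.994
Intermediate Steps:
D = Rational(1, 457) ≈ 0.0021882
s = Rational(8041, 2945) (s = Add(Mul(-156, Rational(-1, 57)), Mul(1, Rational(-1, 155))) = Add(Rational(52, 19), Rational(-1, 155)) = Rational(8041, 2945) ≈ 2.7304)
Add(Mul(D, s), Add(-11, Mul(I, 5))) = Add(Mul(Rational(1, 457), Rational(8041, 2945)), Add(-11, Mul(-10, 5))) = Add(Rational(8041, 1345865), Add(-11, -50)) = Add(Rational(8041, 1345865), -61) = Rational(-82089724, 1345865)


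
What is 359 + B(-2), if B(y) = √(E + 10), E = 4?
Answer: 359 + √14 ≈ 362.74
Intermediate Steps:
B(y) = √14 (B(y) = √(4 + 10) = √14)
359 + B(-2) = 359 + √14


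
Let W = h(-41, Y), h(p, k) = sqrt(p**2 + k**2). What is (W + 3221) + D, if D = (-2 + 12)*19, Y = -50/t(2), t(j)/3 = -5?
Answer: 3411 + sqrt(15229)/3 ≈ 3452.1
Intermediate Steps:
t(j) = -15 (t(j) = 3*(-5) = -15)
Y = 10/3 (Y = -50/(-15) = -50*(-1/15) = 10/3 ≈ 3.3333)
h(p, k) = sqrt(k**2 + p**2)
D = 190 (D = 10*19 = 190)
W = sqrt(15229)/3 (W = sqrt((10/3)**2 + (-41)**2) = sqrt(100/9 + 1681) = sqrt(15229/9) = sqrt(15229)/3 ≈ 41.135)
(W + 3221) + D = (sqrt(15229)/3 + 3221) + 190 = (3221 + sqrt(15229)/3) + 190 = 3411 + sqrt(15229)/3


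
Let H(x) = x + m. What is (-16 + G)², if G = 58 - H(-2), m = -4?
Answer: 2304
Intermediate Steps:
H(x) = -4 + x (H(x) = x - 4 = -4 + x)
G = 64 (G = 58 - (-4 - 2) = 58 - 1*(-6) = 58 + 6 = 64)
(-16 + G)² = (-16 + 64)² = 48² = 2304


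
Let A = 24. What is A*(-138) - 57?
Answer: -3369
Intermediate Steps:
A*(-138) - 57 = 24*(-138) - 57 = -3312 - 57 = -3369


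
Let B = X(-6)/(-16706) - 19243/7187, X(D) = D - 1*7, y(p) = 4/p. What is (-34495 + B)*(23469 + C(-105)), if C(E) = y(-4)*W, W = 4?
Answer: -97192002053583905/120066022 ≈ -8.0949e+8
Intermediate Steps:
X(D) = -7 + D (X(D) = D - 7 = -7 + D)
B = -321380127/120066022 (B = (-7 - 6)/(-16706) - 19243/7187 = -13*(-1/16706) - 19243*1/7187 = 13/16706 - 19243/7187 = -321380127/120066022 ≈ -2.6767)
C(E) = -4 (C(E) = (4/(-4))*4 = (4*(-1/4))*4 = -1*4 = -4)
(-34495 + B)*(23469 + C(-105)) = (-34495 - 321380127/120066022)*(23469 - 4) = -4141998809017/120066022*23465 = -97192002053583905/120066022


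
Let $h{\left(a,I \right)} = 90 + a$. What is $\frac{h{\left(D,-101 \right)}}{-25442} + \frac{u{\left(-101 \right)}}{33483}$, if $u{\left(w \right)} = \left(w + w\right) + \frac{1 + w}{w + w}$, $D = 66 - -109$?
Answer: $- \frac{471322693}{28679774362} \approx -0.016434$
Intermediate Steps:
$D = 175$ ($D = 66 + 109 = 175$)
$u{\left(w \right)} = 2 w + \frac{1 + w}{2 w}$
$\frac{h{\left(D,-101 \right)}}{-25442} + \frac{u{\left(-101 \right)}}{33483} = \frac{90 + 175}{-25442} + \frac{\frac{1}{2} \frac{1}{-101} \left(1 - 101 \left(1 + 4 \left(-101\right)\right)\right)}{33483} = 265 \left(- \frac{1}{25442}\right) + \frac{1}{2} \left(- \frac{1}{101}\right) \left(1 - 101 \left(1 - 404\right)\right) \frac{1}{33483} = - \frac{265}{25442} + \frac{1}{2} \left(- \frac{1}{101}\right) \left(1 - -40703\right) \frac{1}{33483} = - \frac{265}{25442} + \frac{1}{2} \left(- \frac{1}{101}\right) \left(1 + 40703\right) \frac{1}{33483} = - \frac{265}{25442} + \frac{1}{2} \left(- \frac{1}{101}\right) 40704 \cdot \frac{1}{33483} = - \frac{265}{25442} - \frac{6784}{1127261} = - \frac{471322693}{28679774362}$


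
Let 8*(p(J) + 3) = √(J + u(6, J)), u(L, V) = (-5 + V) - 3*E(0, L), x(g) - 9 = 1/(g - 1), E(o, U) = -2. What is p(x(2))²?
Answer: (24 - √21)²/64 ≈ 5.8912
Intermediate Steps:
x(g) = 9 + 1/(-1 + g) (x(g) = 9 + 1/(g - 1) = 9 + 1/(-1 + g))
u(L, V) = 1 + V (u(L, V) = (-5 + V) - 3*(-2) = (-5 + V) + 6 = 1 + V)
p(J) = -3 + √(1 + 2*J)/8 (p(J) = -3 + √(J + (1 + J))/8 = -3 + √(1 + 2*J)/8)
p(x(2))² = (-3 + √(1 + 2*((-8 + 9*2)/(-1 + 2)))/8)² = (-3 + √(1 + 2*((-8 + 18)/1))/8)² = (-3 + √(1 + 2*(1*10))/8)² = (-3 + √(1 + 2*10)/8)² = (-3 + √(1 + 20)/8)² = (-3 + √21/8)²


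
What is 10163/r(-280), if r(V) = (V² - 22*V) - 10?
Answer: 10163/84550 ≈ 0.12020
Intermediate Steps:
r(V) = -10 + V² - 22*V
10163/r(-280) = 10163/(-10 + (-280)² - 22*(-280)) = 10163/(-10 + 78400 + 6160) = 10163/84550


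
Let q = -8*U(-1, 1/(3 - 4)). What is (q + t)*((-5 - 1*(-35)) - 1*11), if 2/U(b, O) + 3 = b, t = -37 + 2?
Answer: -589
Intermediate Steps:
t = -35
U(b, O) = 2/(-3 + b)
q = 4 (q = -16/(-3 - 1) = -16/(-4) = -16*(-1)/4 = -8*(-½) = 4)
(q + t)*((-5 - 1*(-35)) - 1*11) = (4 - 35)*((-5 - 1*(-35)) - 1*11) = -31*((-5 + 35) - 11) = -31*(30 - 11) = -31*19 = -589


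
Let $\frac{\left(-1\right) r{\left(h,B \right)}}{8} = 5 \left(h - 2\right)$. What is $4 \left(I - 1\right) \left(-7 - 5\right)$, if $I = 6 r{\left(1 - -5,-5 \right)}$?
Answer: $46128$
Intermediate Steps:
$r{\left(h,B \right)} = 80 - 40 h$ ($r{\left(h,B \right)} = - 8 \cdot 5 \left(h - 2\right) = - 8 \cdot 5 \left(-2 + h\right) = - 8 \left(-10 + 5 h\right) = 80 - 40 h$)
$I = -960$ ($I = 6 \left(80 - 40 \left(1 - -5\right)\right) = 6 \left(80 - 40 \left(1 + 5\right)\right) = 6 \left(80 - 240\right) = 6 \left(-160\right) = -960$)
$4 \left(I - 1\right) \left(-7 - 5\right) = 4 \left(-960 - 1\right) \left(-7 - 5\right) = 4 \left(\left(-961\right) \left(-12\right)\right) = 4 \cdot 11532 = 46128$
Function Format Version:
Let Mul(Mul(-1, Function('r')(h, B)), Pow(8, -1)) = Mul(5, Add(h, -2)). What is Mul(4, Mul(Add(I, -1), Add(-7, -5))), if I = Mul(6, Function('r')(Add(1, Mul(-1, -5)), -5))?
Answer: 46128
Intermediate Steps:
Function('r')(h, B) = Add(80, Mul(-40, h)) (Function('r')(h, B) = Mul(-8, Mul(5, Add(h, -2))) = Mul(-8, Mul(5, Add(-2, h))) = Mul(-8, Add(-10, Mul(5, h))) = Add(80, Mul(-40, h)))
I = -960 (I = Mul(6, Add(80, Mul(-40, Add(1, Mul(-1, -5))))) = Mul(6, Add(80, Mul(-40, Add(1, 5)))) = Mul(6, Add(80, Mul(-40, 6))) = Mul(6, Add(80, -240)) = Mul(6, -160) = -960)
Mul(4, Mul(Add(I, -1), Add(-7, -5))) = Mul(4, Mul(Add(-960, -1), Add(-7, -5))) = Mul(4, Mul(-961, -12)) = Mul(4, 11532) = 46128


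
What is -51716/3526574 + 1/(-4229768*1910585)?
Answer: -208967064609255527/14249706413897098360 ≈ -0.014665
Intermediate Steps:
-51716/3526574 + 1/(-4229768*1910585) = -51716*1/3526574 - 1/4229768*1/1910585 = -25858/1763287 - 1/8081331294280 = -208967064609255527/14249706413897098360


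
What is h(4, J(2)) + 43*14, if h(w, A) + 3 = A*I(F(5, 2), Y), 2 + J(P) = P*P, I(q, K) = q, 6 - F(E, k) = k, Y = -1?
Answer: 607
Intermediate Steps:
F(E, k) = 6 - k
J(P) = -2 + P**2 (J(P) = -2 + P*P = -2 + P**2)
h(w, A) = -3 + 4*A (h(w, A) = -3 + A*(6 - 1*2) = -3 + A*(6 - 2) = -3 + A*4 = -3 + 4*A)
h(4, J(2)) + 43*14 = (-3 + 4*(-2 + 2**2)) + 43*14 = (-3 + 4*(-2 + 4)) + 602 = (-3 + 4*2) + 602 = (-3 + 8) + 602 = 5 + 602 = 607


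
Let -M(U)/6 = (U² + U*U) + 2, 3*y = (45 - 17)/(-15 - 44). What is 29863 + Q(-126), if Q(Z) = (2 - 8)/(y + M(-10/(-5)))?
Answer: 158991143/5324 ≈ 29863.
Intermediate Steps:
y = -28/177 (y = ((45 - 17)/(-15 - 44))/3 = (28/(-59))/3 = (28*(-1/59))/3 = (⅓)*(-28/59) = -28/177 ≈ -0.15819)
M(U) = -12 - 12*U² (M(U) = -6*((U² + U*U) + 2) = -6*((U² + U²) + 2) = -6*(2*U² + 2) = -6*(2 + 2*U²) = -12 - 12*U²)
Q(Z) = 531/5324 (Q(Z) = (2 - 8)/(-28/177 + (-12 - 12*(-10/(-5))²)) = -6/(-28/177 + (-12 - 12*(-10*(-⅕))²)) = -6/(-28/177 + (-12 - 12*2²)) = -6/(-28/177 + (-12 - 12*4)) = -6/(-28/177 + (-12 - 48)) = -6/(-28/177 - 60) = -6/(-10648/177) = -6*(-177/10648) = 531/5324)
29863 + Q(-126) = 29863 + 531/5324 = 158991143/5324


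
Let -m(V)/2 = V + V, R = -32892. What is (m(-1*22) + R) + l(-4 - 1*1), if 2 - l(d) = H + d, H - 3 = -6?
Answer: -32794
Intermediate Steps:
H = -3 (H = 3 - 6 = -3)
l(d) = 5 - d (l(d) = 2 - (-3 + d) = 2 + (3 - d) = 5 - d)
m(V) = -4*V (m(V) = -2*(V + V) = -4*V)
(m(-1*22) + R) + l(-4 - 1*1) = (-(-4)*22 - 32892) + (5 - (-4 - 1*1)) = (-4*(-22) - 32892) + (5 - (-4 - 1)) = (88 - 32892) + (5 - 1*(-5)) = -32804 + (5 + 5) = -32804 + 10 = -32794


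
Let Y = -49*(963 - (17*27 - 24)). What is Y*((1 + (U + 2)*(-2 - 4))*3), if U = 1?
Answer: 1319472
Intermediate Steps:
Y = -25872 (Y = -49*(963 - (459 - 24)) = -49*(963 - 1*435) = -49*(963 - 435) = -49*528 = -25872)
Y*((1 + (U + 2)*(-2 - 4))*3) = -25872*(1 + (1 + 2)*(-2 - 4))*3 = -25872*(1 + 3*(-6))*3 = -25872*(1 - 18)*3 = -(-439824)*3 = -25872*(-51) = 1319472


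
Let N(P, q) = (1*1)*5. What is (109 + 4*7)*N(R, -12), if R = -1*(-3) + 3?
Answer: 685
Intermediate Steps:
R = 6 (R = 3 + 3 = 6)
N(P, q) = 5 (N(P, q) = 1*5 = 5)
(109 + 4*7)*N(R, -12) = (109 + 4*7)*5 = (109 + 28)*5 = 137*5 = 685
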